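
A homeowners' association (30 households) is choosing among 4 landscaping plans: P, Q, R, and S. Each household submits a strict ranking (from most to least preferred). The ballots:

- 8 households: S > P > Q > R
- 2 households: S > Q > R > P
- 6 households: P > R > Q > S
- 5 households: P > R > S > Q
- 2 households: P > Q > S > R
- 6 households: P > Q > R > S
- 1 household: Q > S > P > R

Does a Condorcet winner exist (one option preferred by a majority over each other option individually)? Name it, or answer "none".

P vs Q: 27–3 for P.
P vs R: 28–2 for P.
P vs S: 19–11 for P.
P beats every other option head-to-head.

P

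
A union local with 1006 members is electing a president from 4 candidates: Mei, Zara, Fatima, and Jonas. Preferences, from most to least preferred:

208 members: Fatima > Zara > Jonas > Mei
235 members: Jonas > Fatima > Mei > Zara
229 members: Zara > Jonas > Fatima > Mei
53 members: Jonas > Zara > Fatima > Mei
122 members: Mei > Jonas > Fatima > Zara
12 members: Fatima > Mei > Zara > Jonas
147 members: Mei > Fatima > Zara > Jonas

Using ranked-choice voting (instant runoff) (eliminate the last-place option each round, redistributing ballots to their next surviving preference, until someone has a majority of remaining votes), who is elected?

Round 1: Mei 269, Zara 229, Fatima 220, Jonas 288. Eliminate Fatima.
Round 2: Mei 281, Zara 437, Jonas 288. Eliminate Mei.
Round 3: Zara 596, Jonas 410. Zara has a majority.

Zara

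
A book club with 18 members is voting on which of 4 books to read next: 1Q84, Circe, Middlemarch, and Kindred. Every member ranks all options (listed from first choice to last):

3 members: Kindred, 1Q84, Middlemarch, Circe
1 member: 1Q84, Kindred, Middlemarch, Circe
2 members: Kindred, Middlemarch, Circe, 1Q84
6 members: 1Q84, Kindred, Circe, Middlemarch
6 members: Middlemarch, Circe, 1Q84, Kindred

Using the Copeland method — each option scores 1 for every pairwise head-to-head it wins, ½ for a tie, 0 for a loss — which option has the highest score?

1Q84

1Q84: beats Circe, Middlemarch, and Kindred → score 3.
Circe: loses to 1Q84, Middlemarch, and Kindred → score 0.
Middlemarch: beats Circe; loses to 1Q84 and Kindred → score 1.
Kindred: beats Circe and Middlemarch; loses to 1Q84 → score 2.
1Q84 has the best pairwise record.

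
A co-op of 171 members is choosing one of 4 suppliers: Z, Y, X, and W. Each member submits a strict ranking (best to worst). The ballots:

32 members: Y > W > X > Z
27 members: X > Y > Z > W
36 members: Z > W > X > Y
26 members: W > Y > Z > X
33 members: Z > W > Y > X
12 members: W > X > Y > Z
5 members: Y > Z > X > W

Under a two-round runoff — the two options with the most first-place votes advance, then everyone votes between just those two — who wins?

Round 1 first-place votes: Z 69, Y 37, X 27, W 38.
Z and W advance.
Runoff: Z is preferred to W by 101 voters; W by 70.
Z wins the runoff.

Z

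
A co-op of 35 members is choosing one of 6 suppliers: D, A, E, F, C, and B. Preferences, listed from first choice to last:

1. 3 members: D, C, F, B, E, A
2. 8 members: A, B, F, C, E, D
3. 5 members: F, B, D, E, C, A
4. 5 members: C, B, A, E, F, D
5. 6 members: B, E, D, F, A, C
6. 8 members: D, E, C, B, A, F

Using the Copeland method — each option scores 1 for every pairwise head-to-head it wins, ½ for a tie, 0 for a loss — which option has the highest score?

D: beats A and C; loses to E, F, and B → score 2.
A: beats F; loses to D, E, C, and B → score 1.
E: beats D, A, F, and C; loses to B → score 4.
F: beats D and C; loses to A, E, and B → score 2.
C: beats A; loses to D, E, F, and B → score 1.
B: beats D, A, E, F, and C → score 5.
B has the best pairwise record.

B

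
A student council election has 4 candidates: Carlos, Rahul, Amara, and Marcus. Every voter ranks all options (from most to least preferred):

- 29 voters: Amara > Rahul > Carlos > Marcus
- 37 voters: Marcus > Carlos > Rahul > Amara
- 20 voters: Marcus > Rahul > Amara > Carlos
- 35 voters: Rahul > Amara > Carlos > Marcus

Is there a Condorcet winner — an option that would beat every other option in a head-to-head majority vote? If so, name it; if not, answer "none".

Rahul

Rahul vs Carlos: 84–37 for Rahul.
Rahul vs Amara: 92–29 for Rahul.
Rahul vs Marcus: 64–57 for Rahul.
Rahul beats every other option head-to-head.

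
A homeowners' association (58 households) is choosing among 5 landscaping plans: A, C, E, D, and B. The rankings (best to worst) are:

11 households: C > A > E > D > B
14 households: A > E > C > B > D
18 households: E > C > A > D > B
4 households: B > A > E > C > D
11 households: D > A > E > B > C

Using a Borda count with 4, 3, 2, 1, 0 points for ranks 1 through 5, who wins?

A: 11·3 + 14·4 + 18·2 + 4·3 + 11·3 = 170
C: 11·4 + 14·2 + 18·3 + 4·1 + 11·0 = 130
E: 11·2 + 14·3 + 18·4 + 4·2 + 11·2 = 166
D: 11·1 + 14·0 + 18·1 + 4·0 + 11·4 = 73
B: 11·0 + 14·1 + 18·0 + 4·4 + 11·1 = 41
A has the highest Borda score (170).

A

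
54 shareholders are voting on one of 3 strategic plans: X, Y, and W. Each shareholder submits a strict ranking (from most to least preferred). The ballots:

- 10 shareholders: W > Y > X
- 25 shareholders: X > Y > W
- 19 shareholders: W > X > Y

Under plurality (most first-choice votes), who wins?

First-place votes: X 25, Y 0, W 29.
W has the most first-place votes.

W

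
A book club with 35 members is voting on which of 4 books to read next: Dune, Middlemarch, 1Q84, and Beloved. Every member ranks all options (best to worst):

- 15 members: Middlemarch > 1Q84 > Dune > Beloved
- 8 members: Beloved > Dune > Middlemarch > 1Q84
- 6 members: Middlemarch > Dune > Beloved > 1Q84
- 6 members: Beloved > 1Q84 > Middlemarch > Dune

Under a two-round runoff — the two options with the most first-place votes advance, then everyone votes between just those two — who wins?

Middlemarch

Round 1 first-place votes: Dune 0, Middlemarch 21, 1Q84 0, Beloved 14.
Middlemarch and Beloved advance.
Runoff: Middlemarch is preferred to Beloved by 21 voters; Beloved by 14.
Middlemarch wins the runoff.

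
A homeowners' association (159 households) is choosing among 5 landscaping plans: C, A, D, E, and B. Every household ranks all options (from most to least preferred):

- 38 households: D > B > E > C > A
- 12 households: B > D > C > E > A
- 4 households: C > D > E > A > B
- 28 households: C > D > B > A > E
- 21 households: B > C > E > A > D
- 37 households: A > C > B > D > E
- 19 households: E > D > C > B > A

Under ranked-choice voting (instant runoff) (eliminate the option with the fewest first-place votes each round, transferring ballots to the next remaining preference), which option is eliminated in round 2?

C

Round 1: C 32, A 37, D 38, E 19, B 33. Eliminate E.
Round 2: C 32, A 37, D 57, B 33. Eliminate C.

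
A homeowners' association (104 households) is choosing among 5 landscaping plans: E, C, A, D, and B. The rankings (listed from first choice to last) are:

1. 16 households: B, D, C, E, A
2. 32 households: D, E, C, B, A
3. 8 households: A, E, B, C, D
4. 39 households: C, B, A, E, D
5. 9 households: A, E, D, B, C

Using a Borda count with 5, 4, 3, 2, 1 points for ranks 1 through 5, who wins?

E: 16·2 + 32·4 + 8·4 + 39·2 + 9·4 = 306
C: 16·3 + 32·3 + 8·2 + 39·5 + 9·1 = 364
A: 16·1 + 32·1 + 8·5 + 39·3 + 9·5 = 250
D: 16·4 + 32·5 + 8·1 + 39·1 + 9·3 = 298
B: 16·5 + 32·2 + 8·3 + 39·4 + 9·2 = 342
C has the highest Borda score (364).

C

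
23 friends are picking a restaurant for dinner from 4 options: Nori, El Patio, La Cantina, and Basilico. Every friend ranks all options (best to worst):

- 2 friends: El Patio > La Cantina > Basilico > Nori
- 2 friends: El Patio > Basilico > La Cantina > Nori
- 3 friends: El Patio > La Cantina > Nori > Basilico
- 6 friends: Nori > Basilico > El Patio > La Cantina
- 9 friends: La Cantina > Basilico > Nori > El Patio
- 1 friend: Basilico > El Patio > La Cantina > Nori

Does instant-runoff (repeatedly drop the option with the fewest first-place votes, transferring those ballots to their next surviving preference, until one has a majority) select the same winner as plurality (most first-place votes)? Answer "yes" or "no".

Instant-runoff — R1 Nori 6, El Patio 7, La Cantina 9, Basilico 1 (Basilico out); R2 Nori 6, El Patio 8, La Cantina 9 (Nori out); R3 El Patio 14, La Cantina 9 (El Patio winner). Winner: El Patio.
Plurality — first-place votes: Nori 6, El Patio 7, La Cantina 9, Basilico 1. Winner: La Cantina.
The two methods disagree.

no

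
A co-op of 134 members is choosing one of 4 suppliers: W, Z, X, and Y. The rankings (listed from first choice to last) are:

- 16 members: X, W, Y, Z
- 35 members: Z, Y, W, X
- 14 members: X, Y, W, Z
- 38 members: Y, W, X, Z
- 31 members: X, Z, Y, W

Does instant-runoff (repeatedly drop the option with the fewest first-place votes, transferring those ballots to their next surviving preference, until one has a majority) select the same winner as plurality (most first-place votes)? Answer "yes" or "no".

Instant-runoff — R1 W 0, Z 35, X 61, Y 38 (W out); R2 Z 35, X 61, Y 38 (Z out); R3 X 61, Y 73 (Y winner). Winner: Y.
Plurality — first-place votes: W 0, Z 35, X 61, Y 38. Winner: X.
The two methods disagree.

no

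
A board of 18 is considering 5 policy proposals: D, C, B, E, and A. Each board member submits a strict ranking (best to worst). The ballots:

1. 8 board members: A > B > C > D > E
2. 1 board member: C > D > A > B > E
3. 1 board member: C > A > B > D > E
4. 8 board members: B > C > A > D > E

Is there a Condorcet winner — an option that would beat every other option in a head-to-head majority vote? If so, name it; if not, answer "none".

none

Checking pairwise contests:
C beats D 18–0.
B beats C 16–2.
A beats B 10–8.
D beats E 18–0.
C beats A 10–8.
Every option loses at least one head-to-head, so there is no Condorcet winner.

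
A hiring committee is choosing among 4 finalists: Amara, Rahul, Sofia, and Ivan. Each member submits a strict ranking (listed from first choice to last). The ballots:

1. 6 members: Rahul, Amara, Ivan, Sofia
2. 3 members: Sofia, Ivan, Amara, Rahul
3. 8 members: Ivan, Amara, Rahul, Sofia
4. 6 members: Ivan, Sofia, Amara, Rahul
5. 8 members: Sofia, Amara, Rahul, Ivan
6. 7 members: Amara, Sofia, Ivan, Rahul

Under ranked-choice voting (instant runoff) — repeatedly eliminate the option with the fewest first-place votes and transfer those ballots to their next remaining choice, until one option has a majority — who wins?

Round 1: Amara 7, Rahul 6, Sofia 11, Ivan 14. Eliminate Rahul.
Round 2: Amara 13, Sofia 11, Ivan 14. Eliminate Sofia.
Round 3: Amara 21, Ivan 17. Amara has a majority.

Amara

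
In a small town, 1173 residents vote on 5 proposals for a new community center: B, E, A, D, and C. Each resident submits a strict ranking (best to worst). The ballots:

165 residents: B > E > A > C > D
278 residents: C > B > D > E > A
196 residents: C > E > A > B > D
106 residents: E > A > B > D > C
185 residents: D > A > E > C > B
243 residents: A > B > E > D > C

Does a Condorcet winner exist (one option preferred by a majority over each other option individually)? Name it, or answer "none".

none

Checking pairwise contests:
A beats B 730–443.
B beats E 686–487.
E beats A 745–428.
B beats D 988–185.
E beats C 699–474.
Every option loses at least one head-to-head, so there is no Condorcet winner.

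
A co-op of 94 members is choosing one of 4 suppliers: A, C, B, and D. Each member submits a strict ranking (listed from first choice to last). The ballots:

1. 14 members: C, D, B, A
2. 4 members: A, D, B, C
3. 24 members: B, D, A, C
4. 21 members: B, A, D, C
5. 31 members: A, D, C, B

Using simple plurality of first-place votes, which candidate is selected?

B

First-place votes: A 35, C 14, B 45, D 0.
B has the most first-place votes.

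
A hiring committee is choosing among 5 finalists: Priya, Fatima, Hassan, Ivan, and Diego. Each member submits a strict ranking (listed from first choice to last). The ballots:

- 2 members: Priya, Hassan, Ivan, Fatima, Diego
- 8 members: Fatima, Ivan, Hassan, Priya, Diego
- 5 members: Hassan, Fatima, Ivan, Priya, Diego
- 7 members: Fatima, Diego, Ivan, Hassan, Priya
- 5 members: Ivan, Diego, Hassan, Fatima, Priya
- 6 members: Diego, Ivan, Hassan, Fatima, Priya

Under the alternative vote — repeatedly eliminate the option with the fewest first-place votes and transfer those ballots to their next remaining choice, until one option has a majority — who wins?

Fatima

Round 1: Priya 2, Fatima 15, Hassan 5, Ivan 5, Diego 6. Eliminate Priya.
Round 2: Fatima 15, Hassan 7, Ivan 5, Diego 6. Eliminate Ivan.
Round 3: Fatima 15, Hassan 7, Diego 11. Eliminate Hassan.
Round 4: Fatima 22, Diego 11. Fatima has a majority.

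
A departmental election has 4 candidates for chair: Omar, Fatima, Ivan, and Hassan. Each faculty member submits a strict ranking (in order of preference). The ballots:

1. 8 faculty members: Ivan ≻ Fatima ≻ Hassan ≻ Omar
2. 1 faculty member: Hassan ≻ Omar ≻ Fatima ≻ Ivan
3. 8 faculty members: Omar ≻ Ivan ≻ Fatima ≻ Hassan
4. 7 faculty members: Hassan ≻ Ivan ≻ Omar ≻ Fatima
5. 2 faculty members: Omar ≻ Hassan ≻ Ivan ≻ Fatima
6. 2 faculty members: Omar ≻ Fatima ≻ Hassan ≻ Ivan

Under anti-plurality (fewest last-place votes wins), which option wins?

Last-place votes: Omar 8, Fatima 9, Ivan 3, Hassan 8.
Ivan is ranked last by the fewest voters, so Ivan wins.

Ivan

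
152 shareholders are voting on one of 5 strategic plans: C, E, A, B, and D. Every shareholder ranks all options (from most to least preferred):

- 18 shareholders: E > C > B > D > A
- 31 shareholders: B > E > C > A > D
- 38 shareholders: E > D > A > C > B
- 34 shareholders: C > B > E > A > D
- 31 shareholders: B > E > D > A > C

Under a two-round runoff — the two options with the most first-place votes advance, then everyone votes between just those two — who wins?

Round 1 first-place votes: C 34, E 56, A 0, B 62, D 0.
B and E advance.
Runoff: B is preferred to E by 96 voters; E by 56.
B wins the runoff.

B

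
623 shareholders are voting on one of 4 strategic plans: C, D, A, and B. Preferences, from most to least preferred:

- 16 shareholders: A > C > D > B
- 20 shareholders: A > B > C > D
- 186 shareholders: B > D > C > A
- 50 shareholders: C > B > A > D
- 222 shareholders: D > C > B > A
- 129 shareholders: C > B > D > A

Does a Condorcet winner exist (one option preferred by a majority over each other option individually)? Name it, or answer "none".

none

Checking pairwise contests:
D beats C 408–215.
B beats D 385–238.
C beats A 587–36.
C beats B 417–206.
Every option loses at least one head-to-head, so there is no Condorcet winner.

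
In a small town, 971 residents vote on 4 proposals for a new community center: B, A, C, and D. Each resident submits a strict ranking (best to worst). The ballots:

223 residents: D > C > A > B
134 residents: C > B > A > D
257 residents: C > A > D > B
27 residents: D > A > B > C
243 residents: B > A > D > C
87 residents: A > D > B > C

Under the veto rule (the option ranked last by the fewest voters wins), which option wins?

Last-place votes: B 480, A 0, C 357, D 134.
A is ranked last by the fewest voters, so A wins.

A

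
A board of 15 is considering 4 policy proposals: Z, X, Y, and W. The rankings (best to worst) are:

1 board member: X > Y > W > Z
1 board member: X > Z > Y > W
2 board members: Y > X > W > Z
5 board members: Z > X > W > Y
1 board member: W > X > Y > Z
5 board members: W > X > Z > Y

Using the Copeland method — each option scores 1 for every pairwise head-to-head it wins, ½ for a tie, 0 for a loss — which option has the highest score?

X

Z: beats Y; loses to X and W → score 1.
X: beats Z, Y, and W → score 3.
Y: loses to Z, X, and W → score 0.
W: beats Z and Y; loses to X → score 2.
X has the best pairwise record.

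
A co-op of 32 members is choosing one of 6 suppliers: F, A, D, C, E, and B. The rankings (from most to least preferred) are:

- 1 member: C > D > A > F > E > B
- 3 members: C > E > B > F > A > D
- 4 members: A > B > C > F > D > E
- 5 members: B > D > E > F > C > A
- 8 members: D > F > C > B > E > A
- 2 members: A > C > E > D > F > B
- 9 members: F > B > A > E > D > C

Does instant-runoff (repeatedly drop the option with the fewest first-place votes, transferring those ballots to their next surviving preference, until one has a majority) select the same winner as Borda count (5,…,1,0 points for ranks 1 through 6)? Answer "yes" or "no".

Instant-runoff — R1 F 9, A 6, D 8, C 4, E 0, B 5 (E out); R2 F 9, A 6, D 8, C 4, B 5 (C out); R3 F 9, A 6, D 9, B 8 (A out); R4 F 9, D 11, B 12 (F out); R5 D 11, B 21 (B winner). Winner: B.
Borda — scores: F 105, A 63, D 81, C 69, E 60, B 102. Winner: F.
The two methods disagree.

no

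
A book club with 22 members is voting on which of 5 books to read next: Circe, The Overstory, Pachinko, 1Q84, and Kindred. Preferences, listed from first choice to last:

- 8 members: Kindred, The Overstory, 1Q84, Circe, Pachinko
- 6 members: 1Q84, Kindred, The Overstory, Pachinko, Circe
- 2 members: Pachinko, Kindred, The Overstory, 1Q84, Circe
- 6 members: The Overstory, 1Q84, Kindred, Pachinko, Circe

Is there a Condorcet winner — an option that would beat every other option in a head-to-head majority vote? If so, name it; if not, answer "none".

none

Checking pairwise contests:
The Overstory beats Circe 22–0.
Kindred beats The Overstory 16–6.
The Overstory beats Pachinko 20–2.
The Overstory beats 1Q84 16–6.
1Q84 beats Kindred 12–10.
Every option loses at least one head-to-head, so there is no Condorcet winner.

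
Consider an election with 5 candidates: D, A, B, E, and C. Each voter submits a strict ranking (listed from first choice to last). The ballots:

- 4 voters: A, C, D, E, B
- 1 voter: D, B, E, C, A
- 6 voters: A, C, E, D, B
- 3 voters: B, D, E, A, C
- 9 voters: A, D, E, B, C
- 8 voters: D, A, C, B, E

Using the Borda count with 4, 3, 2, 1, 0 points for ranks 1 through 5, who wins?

A

D: 4·2 + 1·4 + 6·1 + 3·3 + 9·3 + 8·4 = 86
A: 4·4 + 1·0 + 6·4 + 3·1 + 9·4 + 8·3 = 103
B: 4·0 + 1·3 + 6·0 + 3·4 + 9·1 + 8·1 = 32
E: 4·1 + 1·2 + 6·2 + 3·2 + 9·2 + 8·0 = 42
C: 4·3 + 1·1 + 6·3 + 3·0 + 9·0 + 8·2 = 47
A has the highest Borda score (103).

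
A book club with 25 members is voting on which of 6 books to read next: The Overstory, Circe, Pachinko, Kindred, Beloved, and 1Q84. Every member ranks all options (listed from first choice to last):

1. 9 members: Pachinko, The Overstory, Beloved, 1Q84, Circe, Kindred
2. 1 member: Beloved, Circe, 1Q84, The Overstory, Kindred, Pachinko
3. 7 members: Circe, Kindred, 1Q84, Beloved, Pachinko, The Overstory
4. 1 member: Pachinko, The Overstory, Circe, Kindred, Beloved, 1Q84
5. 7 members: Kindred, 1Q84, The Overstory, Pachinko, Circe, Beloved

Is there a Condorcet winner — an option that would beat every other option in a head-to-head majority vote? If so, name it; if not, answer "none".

Checking pairwise contests:
Pachinko beats The Overstory 17–8.
The Overstory beats Circe 17–8.
Kindred beats Pachinko 15–10.
Circe beats Kindred 18–7.
The Overstory beats Beloved 17–8.
Kindred beats 1Q84 15–10.
Every option loses at least one head-to-head, so there is no Condorcet winner.

none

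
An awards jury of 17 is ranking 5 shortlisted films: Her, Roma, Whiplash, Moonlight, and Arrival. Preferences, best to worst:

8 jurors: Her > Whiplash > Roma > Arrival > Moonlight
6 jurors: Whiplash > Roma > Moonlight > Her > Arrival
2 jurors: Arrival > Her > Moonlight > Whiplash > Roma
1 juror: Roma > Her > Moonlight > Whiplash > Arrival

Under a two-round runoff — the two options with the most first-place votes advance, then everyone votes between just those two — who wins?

Round 1 first-place votes: Her 8, Roma 1, Whiplash 6, Moonlight 0, Arrival 2.
Her and Whiplash advance.
Runoff: Her is preferred to Whiplash by 11 voters; Whiplash by 6.
Her wins the runoff.

Her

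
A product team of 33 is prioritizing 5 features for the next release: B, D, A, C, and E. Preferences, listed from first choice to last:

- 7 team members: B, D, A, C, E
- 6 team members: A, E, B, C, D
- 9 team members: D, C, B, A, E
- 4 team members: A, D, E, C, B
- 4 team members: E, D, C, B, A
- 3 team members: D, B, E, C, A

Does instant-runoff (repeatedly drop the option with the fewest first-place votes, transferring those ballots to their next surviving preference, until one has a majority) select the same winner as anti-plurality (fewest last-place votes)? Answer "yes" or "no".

Instant-runoff — R1 B 7, D 12, A 10, C 0, E 4 (C out); R2 B 7, D 12, A 10, E 4 (E out); R3 B 7, D 16, A 10 (B out); R4 D 23, A 10 (D winner). Winner: D.
Anti-plurality — last-place votes: B 4, D 6, A 7, C 0, E 16. Winner: C.
The two methods disagree.

no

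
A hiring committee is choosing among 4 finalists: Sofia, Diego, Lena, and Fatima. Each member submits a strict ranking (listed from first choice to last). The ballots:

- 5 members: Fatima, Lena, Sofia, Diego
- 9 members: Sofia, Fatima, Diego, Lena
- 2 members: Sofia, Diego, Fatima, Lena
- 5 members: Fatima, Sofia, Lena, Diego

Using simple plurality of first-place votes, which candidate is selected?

First-place votes: Sofia 11, Diego 0, Lena 0, Fatima 10.
Sofia has the most first-place votes.

Sofia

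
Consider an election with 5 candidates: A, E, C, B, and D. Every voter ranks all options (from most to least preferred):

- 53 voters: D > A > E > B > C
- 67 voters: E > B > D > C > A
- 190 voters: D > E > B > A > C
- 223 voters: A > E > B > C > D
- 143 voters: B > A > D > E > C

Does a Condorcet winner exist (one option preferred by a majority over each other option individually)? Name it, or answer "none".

none

Checking pairwise contests:
B beats A 400–276.
A beats E 419–257.
A beats C 609–67.
E beats B 533–143.
A beats D 366–310.
Every option loses at least one head-to-head, so there is no Condorcet winner.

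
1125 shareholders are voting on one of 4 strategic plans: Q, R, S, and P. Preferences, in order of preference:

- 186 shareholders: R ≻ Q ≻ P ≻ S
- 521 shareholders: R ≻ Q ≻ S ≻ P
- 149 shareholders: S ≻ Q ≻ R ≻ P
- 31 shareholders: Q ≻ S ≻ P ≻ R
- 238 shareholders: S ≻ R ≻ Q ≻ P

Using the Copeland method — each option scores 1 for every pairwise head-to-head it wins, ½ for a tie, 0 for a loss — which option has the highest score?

R

Q: beats S and P; loses to R → score 2.
R: beats Q, S, and P → score 3.
S: beats P; loses to Q and R → score 1.
P: loses to Q, R, and S → score 0.
R has the best pairwise record.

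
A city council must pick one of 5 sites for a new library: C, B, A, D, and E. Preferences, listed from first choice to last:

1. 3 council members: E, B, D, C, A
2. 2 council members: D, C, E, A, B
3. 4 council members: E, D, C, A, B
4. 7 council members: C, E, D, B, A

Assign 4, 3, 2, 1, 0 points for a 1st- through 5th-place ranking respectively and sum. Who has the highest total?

E

C: 3·1 + 2·3 + 4·2 + 7·4 = 45
B: 3·3 + 2·0 + 4·0 + 7·1 = 16
A: 3·0 + 2·1 + 4·1 + 7·0 = 6
D: 3·2 + 2·4 + 4·3 + 7·2 = 40
E: 3·4 + 2·2 + 4·4 + 7·3 = 53
E has the highest Borda score (53).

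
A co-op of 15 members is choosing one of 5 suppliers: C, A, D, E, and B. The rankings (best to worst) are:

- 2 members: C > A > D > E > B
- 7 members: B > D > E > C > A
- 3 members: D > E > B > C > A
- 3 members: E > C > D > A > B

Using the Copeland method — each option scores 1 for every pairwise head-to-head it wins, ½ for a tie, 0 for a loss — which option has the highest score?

C: beats A; loses to D, E, and B → score 1.
A: loses to C, D, E, and B → score 0.
D: beats C, A, E, and B → score 4.
E: beats C, A, and B; loses to D → score 3.
B: beats C and A; loses to D and E → score 2.
D has the best pairwise record.

D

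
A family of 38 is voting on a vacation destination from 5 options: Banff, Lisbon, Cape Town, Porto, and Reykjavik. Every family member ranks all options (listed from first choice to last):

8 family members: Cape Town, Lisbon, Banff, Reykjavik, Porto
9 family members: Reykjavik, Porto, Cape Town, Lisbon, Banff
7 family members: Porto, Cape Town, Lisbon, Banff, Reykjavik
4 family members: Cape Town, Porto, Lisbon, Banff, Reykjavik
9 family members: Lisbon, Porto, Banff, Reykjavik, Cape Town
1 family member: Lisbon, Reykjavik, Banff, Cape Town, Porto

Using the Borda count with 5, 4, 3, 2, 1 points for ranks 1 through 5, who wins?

Lisbon

Banff: 8·3 + 9·1 + 7·2 + 4·2 + 9·3 + 1·3 = 85
Lisbon: 8·4 + 9·2 + 7·3 + 4·3 + 9·5 + 1·5 = 133
Cape Town: 8·5 + 9·3 + 7·4 + 4·5 + 9·1 + 1·2 = 126
Porto: 8·1 + 9·4 + 7·5 + 4·4 + 9·4 + 1·1 = 132
Reykjavik: 8·2 + 9·5 + 7·1 + 4·1 + 9·2 + 1·4 = 94
Lisbon has the highest Borda score (133).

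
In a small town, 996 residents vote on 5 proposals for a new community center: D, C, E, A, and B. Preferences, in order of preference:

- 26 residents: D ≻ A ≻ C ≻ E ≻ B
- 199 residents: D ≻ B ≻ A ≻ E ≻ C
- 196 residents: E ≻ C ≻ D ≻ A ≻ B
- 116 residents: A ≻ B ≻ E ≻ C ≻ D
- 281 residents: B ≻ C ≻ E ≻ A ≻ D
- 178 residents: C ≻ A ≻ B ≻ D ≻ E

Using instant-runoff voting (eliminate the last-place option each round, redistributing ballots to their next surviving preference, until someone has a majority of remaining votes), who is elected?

Round 1: D 225, C 178, E 196, A 116, B 281. Eliminate A.
Round 2: D 225, C 178, E 196, B 397. Eliminate C.
Round 3: D 225, E 196, B 575. B has a majority.

B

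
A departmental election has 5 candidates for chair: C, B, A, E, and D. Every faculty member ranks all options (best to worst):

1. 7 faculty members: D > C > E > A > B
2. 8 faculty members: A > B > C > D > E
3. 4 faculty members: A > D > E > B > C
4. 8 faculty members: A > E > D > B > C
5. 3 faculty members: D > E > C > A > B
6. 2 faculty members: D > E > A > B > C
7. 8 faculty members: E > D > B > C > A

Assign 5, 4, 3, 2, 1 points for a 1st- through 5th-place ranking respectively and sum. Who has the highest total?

D

C: 7·4 + 8·3 + 4·1 + 8·1 + 3·3 + 2·1 + 8·2 = 91
B: 7·1 + 8·4 + 4·2 + 8·2 + 3·1 + 2·2 + 8·3 = 94
A: 7·2 + 8·5 + 4·5 + 8·5 + 3·2 + 2·3 + 8·1 = 134
E: 7·3 + 8·1 + 4·3 + 8·4 + 3·4 + 2·4 + 8·5 = 133
D: 7·5 + 8·2 + 4·4 + 8·3 + 3·5 + 2·5 + 8·4 = 148
D has the highest Borda score (148).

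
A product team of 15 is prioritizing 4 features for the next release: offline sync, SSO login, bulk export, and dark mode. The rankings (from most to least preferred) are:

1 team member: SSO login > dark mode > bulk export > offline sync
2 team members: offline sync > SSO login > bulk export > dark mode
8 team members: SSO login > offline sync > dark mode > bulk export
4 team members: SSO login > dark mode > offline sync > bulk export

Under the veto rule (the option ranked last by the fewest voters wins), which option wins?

SSO login

Last-place votes: offline sync 1, SSO login 0, bulk export 12, dark mode 2.
SSO login is ranked last by the fewest voters, so SSO login wins.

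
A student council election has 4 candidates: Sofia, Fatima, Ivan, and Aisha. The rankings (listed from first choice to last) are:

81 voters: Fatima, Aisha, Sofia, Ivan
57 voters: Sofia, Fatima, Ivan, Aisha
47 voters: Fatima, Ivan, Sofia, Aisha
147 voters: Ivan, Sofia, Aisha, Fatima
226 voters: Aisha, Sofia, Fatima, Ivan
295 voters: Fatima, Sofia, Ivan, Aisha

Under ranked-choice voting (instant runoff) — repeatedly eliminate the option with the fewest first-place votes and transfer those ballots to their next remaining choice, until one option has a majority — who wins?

Fatima

Round 1: Sofia 57, Fatima 423, Ivan 147, Aisha 226. Eliminate Sofia.
Round 2: Fatima 480, Ivan 147, Aisha 226. Fatima has a majority.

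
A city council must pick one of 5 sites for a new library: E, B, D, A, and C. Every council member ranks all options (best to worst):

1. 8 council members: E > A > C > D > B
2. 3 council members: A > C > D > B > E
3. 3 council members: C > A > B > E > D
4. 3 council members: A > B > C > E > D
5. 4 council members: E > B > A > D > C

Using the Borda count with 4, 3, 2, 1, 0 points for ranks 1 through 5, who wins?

A

E: 8·4 + 3·0 + 3·1 + 3·1 + 4·4 = 54
B: 8·0 + 3·1 + 3·2 + 3·3 + 4·3 = 30
D: 8·1 + 3·2 + 3·0 + 3·0 + 4·1 = 18
A: 8·3 + 3·4 + 3·3 + 3·4 + 4·2 = 65
C: 8·2 + 3·3 + 3·4 + 3·2 + 4·0 = 43
A has the highest Borda score (65).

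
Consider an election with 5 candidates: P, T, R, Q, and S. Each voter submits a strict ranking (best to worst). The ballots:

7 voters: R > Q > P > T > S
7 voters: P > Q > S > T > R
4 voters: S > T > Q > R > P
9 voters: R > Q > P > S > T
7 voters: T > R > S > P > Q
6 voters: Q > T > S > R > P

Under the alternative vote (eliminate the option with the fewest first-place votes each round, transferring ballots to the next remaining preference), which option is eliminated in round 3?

P

Round 1: P 7, T 7, R 16, Q 6, S 4. Eliminate S.
Round 2: P 7, T 11, R 16, Q 6. Eliminate Q.
Round 3: P 7, T 17, R 16. Eliminate P.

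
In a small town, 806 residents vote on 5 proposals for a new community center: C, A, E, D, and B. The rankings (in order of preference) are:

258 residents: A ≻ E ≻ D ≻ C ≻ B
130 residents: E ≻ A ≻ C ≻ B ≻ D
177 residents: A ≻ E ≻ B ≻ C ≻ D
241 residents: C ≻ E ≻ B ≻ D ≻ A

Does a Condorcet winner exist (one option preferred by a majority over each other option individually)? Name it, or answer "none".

A

A vs C: 565–241 for A.
A vs E: 435–371 for A.
A vs D: 565–241 for A.
A vs B: 565–241 for A.
A beats every other option head-to-head.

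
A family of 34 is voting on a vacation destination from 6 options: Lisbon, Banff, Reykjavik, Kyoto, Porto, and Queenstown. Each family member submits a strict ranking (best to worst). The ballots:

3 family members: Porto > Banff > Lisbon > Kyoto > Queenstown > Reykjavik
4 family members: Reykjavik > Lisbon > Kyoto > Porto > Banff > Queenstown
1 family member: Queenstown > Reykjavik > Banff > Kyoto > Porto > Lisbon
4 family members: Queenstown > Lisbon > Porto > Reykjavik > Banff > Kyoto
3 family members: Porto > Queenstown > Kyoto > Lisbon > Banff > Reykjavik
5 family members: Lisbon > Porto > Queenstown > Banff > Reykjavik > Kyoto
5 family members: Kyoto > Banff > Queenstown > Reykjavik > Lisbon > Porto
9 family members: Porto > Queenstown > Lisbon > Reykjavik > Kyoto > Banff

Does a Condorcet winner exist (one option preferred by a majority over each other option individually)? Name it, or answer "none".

Checking pairwise contests:
Queenstown beats Lisbon 22–12.
Lisbon beats Banff 25–9.
Lisbon beats Reykjavik 24–10.
Lisbon beats Kyoto 25–9.
Lisbon beats Porto 18–16.
Porto beats Queenstown 24–10.
Every option loses at least one head-to-head, so there is no Condorcet winner.

none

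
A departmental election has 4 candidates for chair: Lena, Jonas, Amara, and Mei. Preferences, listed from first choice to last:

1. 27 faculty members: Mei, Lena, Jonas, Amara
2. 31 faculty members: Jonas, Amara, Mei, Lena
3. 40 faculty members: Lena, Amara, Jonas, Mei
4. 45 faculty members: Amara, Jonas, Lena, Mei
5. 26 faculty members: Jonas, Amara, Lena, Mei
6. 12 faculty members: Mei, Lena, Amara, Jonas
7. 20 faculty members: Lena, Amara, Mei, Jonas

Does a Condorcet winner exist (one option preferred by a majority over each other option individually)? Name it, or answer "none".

Amara vs Lena: 102–99 for Amara.
Amara vs Jonas: 117–84 for Amara.
Amara vs Mei: 162–39 for Amara.
Amara beats every other option head-to-head.

Amara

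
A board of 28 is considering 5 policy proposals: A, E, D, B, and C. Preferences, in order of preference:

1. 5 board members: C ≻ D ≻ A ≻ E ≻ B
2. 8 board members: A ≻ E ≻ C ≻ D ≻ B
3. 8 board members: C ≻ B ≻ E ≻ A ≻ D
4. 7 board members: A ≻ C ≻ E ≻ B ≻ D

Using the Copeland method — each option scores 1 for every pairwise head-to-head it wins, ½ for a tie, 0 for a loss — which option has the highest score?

A

A: beats E, D, B, and C → score 4.
E: beats D and B; loses to A and C → score 2.
D: loses to A, E, B, and C → score 0.
B: beats D; loses to A, E, and C → score 1.
C: beats E, D, and B; loses to A → score 3.
A has the best pairwise record.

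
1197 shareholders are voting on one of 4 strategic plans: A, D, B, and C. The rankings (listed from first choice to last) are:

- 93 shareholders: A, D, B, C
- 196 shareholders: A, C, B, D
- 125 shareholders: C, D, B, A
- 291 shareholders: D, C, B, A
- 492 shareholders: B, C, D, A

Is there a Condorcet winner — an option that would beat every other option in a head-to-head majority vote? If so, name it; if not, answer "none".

C vs A: 908–289 for C.
C vs D: 813–384 for C.
C vs B: 612–585 for C.
C beats every other option head-to-head.

C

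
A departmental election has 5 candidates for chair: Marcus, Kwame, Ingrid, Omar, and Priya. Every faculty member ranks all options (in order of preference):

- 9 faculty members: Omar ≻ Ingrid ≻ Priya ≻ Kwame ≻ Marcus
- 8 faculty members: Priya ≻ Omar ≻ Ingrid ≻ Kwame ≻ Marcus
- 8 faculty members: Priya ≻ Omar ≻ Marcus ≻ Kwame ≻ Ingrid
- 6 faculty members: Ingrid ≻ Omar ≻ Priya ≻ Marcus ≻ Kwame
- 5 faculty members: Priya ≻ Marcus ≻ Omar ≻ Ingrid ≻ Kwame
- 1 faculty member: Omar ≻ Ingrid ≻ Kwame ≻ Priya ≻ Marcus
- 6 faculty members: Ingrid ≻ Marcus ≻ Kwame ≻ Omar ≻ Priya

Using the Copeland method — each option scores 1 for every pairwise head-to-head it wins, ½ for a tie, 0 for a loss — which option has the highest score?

Omar

Marcus: beats Kwame; loses to Ingrid, Omar, and Priya → score 1.
Kwame: loses to Marcus, Ingrid, Omar, and Priya → score 0.
Ingrid: beats Marcus, Kwame, and Priya; loses to Omar → score 3.
Omar: beats Marcus, Kwame, Ingrid, and Priya → score 4.
Priya: beats Marcus and Kwame; loses to Ingrid and Omar → score 2.
Omar has the best pairwise record.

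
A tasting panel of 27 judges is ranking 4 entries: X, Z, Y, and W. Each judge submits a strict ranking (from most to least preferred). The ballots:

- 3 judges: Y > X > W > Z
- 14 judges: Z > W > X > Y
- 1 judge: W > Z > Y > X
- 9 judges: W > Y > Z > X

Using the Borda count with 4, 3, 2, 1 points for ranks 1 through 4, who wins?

X: 3·3 + 14·2 + 1·1 + 9·1 = 47
Z: 3·1 + 14·4 + 1·3 + 9·2 = 80
Y: 3·4 + 14·1 + 1·2 + 9·3 = 55
W: 3·2 + 14·3 + 1·4 + 9·4 = 88
W has the highest Borda score (88).

W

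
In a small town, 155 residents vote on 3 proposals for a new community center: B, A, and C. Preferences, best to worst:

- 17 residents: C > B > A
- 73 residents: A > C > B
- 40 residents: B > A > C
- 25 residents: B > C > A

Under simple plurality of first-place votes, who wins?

First-place votes: B 65, A 73, C 17.
A has the most first-place votes.

A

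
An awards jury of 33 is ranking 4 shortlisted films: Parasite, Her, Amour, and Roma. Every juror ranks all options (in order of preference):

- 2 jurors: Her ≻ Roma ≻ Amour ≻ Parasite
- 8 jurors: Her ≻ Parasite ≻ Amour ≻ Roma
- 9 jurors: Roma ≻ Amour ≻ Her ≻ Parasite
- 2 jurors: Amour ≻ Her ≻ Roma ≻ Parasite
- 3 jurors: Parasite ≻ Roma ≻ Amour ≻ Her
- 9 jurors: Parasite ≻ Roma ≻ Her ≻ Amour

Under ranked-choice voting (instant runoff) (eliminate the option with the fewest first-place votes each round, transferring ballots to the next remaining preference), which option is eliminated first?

Round 1: Parasite 12, Her 10, Amour 2, Roma 9. Eliminate Amour.

Amour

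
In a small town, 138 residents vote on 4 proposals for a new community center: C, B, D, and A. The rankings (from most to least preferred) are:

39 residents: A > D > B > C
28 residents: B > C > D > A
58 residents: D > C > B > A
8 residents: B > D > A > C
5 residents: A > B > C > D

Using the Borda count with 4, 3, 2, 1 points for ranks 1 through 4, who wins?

C: 39·1 + 28·3 + 58·3 + 8·1 + 5·2 = 315
B: 39·2 + 28·4 + 58·2 + 8·4 + 5·3 = 353
D: 39·3 + 28·2 + 58·4 + 8·3 + 5·1 = 434
A: 39·4 + 28·1 + 58·1 + 8·2 + 5·4 = 278
D has the highest Borda score (434).

D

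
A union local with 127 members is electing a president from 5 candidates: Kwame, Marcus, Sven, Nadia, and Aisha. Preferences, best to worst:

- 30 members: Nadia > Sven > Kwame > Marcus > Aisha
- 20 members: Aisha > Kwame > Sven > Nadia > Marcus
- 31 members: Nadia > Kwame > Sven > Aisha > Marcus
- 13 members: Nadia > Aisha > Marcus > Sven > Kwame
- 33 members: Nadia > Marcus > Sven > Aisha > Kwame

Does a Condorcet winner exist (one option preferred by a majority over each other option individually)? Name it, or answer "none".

Nadia vs Kwame: 107–20 for Nadia.
Nadia vs Marcus: 127–0 for Nadia.
Nadia vs Sven: 107–20 for Nadia.
Nadia vs Aisha: 107–20 for Nadia.
Nadia beats every other option head-to-head.

Nadia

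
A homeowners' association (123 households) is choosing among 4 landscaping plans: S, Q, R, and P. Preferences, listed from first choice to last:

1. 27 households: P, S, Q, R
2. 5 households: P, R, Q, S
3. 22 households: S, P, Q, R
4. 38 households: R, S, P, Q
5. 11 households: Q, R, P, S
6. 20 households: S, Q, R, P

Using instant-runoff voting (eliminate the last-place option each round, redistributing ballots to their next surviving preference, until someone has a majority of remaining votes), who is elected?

S

Round 1: S 42, Q 11, R 38, P 32. Eliminate Q.
Round 2: S 42, R 49, P 32. Eliminate P.
Round 3: S 69, R 54. S has a majority.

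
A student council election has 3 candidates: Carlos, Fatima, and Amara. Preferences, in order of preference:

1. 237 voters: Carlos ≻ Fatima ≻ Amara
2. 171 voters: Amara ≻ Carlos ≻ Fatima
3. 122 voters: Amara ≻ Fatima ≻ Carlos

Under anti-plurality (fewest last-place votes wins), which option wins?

Carlos

Last-place votes: Carlos 122, Fatima 171, Amara 237.
Carlos is ranked last by the fewest voters, so Carlos wins.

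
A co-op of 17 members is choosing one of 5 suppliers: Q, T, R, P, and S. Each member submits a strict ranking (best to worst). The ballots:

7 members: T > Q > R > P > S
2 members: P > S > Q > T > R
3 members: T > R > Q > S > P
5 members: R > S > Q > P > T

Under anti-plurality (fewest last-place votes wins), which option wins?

Last-place votes: Q 0, T 5, R 2, P 3, S 7.
Q is ranked last by the fewest voters, so Q wins.

Q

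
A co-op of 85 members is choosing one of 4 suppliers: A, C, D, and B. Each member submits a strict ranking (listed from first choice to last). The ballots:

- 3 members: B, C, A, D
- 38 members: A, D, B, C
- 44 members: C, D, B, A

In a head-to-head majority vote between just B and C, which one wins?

Voters preferring B to C: 41; preferring C to B: 44.
C wins the head-to-head.

C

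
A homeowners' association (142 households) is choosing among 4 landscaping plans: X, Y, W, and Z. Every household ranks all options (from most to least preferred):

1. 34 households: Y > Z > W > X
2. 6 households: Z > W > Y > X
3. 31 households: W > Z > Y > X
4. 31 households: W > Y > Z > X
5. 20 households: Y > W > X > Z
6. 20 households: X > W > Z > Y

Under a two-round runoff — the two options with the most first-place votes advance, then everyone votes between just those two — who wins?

Round 1 first-place votes: X 20, Y 54, W 62, Z 6.
W and Y advance.
Runoff: W is preferred to Y by 88 voters; Y by 54.
W wins the runoff.

W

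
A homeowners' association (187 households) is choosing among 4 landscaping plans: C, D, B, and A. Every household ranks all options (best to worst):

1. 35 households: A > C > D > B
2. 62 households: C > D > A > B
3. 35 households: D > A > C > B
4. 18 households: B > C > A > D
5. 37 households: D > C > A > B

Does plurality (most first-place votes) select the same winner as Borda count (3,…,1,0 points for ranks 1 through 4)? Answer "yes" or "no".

Plurality — first-place votes: C 62, D 72, B 18, A 35. Winner: D.
Borda — scores: C 401, D 375, B 54, A 292. Winner: C.
The two methods disagree.

no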